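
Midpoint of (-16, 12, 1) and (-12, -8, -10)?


Midpoint = ((-16+-12)/2, (12+-8)/2, (1+-10)/2) = (-14, 2, -4.5)

(-14, 2, -4.5)


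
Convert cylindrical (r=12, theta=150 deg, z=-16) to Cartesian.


x = 12 * cos(150) = -10.3923
y = 12 * sin(150) = 6
z = -16

(-10.3923, 6, -16)


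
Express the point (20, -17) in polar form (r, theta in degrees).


r = sqrt(20^2 + (-17)^2) = 26.2488
theta = atan2(-17, 20) = 319.6355 degrees

r = 26.2488, theta = 319.6355 degrees


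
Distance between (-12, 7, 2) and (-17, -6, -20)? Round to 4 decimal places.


d = sqrt((-17--12)^2 + (-6-7)^2 + (-20-2)^2) = 26.0384

26.0384


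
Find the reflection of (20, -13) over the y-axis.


Reflection across y-axis: (x, y) -> (-x, y)
(20, -13) -> (-20, -13)

(-20, -13)


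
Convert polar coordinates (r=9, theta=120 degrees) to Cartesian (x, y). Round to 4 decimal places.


x = 9 * cos(120) = -4.5
y = 9 * sin(120) = 7.7942

(-4.5, 7.7942)


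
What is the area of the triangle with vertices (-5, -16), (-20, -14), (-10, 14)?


Area = |x1(y2-y3) + x2(y3-y1) + x3(y1-y2)| / 2
= |-5*(-14-14) + -20*(14--16) + -10*(-16--14)| / 2
= 220

220


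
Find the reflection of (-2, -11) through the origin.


Reflection through origin: (x, y) -> (-x, -y)
(-2, -11) -> (2, 11)

(2, 11)


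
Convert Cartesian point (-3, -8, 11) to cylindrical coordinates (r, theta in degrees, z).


r = sqrt((-3)^2 + (-8)^2) = 8.544
theta = atan2(-8, -3) = 249.444 deg
z = 11

r = 8.544, theta = 249.444 deg, z = 11


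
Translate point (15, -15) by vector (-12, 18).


Translation: (x+dx, y+dy) = (15+-12, -15+18) = (3, 3)

(3, 3)


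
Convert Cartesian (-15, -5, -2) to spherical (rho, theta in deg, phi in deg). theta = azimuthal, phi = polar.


rho = sqrt((-15)^2 + (-5)^2 + (-2)^2) = 15.9374
theta = atan2(-5, -15) = 198.4349 deg
phi = acos(-2/15.9374) = 97.2091 deg

rho = 15.9374, theta = 198.4349 deg, phi = 97.2091 deg


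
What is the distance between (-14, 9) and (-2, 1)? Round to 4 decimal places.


d = sqrt((-2--14)^2 + (1-9)^2) = 14.4222

14.4222


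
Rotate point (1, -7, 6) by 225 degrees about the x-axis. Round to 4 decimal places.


x' = 1
y' = -7*cos(225) - 6*sin(225) = 9.1924
z' = -7*sin(225) + 6*cos(225) = 0.7071

(1, 9.1924, 0.7071)


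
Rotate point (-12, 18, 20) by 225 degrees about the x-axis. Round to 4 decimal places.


x' = -12
y' = 18*cos(225) - 20*sin(225) = 1.4142
z' = 18*sin(225) + 20*cos(225) = -26.8701

(-12, 1.4142, -26.8701)


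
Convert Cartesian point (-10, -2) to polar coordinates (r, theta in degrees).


r = sqrt((-10)^2 + (-2)^2) = 10.198
theta = atan2(-2, -10) = 191.3099 degrees

r = 10.198, theta = 191.3099 degrees


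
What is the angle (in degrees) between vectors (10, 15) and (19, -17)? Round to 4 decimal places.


dot = 10*19 + 15*-17 = -65
|u| = 18.0278, |v| = 25.4951
cos(angle) = -0.1414
angle = 98.1301 degrees

98.1301 degrees


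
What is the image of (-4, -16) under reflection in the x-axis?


Reflection across x-axis: (x, y) -> (x, -y)
(-4, -16) -> (-4, 16)

(-4, 16)


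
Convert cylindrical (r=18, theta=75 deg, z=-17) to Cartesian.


x = 18 * cos(75) = 4.6587
y = 18 * sin(75) = 17.3867
z = -17

(4.6587, 17.3867, -17)


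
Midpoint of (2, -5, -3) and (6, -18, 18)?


Midpoint = ((2+6)/2, (-5+-18)/2, (-3+18)/2) = (4, -11.5, 7.5)

(4, -11.5, 7.5)


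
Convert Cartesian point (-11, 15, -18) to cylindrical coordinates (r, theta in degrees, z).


r = sqrt((-11)^2 + 15^2) = 18.6011
theta = atan2(15, -11) = 126.2538 deg
z = -18

r = 18.6011, theta = 126.2538 deg, z = -18


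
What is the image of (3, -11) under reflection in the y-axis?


Reflection across y-axis: (x, y) -> (-x, y)
(3, -11) -> (-3, -11)

(-3, -11)


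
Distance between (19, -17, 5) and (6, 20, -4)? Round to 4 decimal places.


d = sqrt((6-19)^2 + (20--17)^2 + (-4-5)^2) = 40.2368

40.2368


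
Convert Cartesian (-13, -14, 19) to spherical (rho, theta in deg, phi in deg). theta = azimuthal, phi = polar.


rho = sqrt((-13)^2 + (-14)^2 + 19^2) = 26.9444
theta = atan2(-14, -13) = 227.1211 deg
phi = acos(19/26.9444) = 45.1578 deg

rho = 26.9444, theta = 227.1211 deg, phi = 45.1578 deg


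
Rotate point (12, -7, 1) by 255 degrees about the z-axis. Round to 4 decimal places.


x' = 12*cos(255) - -7*sin(255) = -9.8673
y' = 12*sin(255) + -7*cos(255) = -9.7794
z' = 1

(-9.8673, -9.7794, 1)


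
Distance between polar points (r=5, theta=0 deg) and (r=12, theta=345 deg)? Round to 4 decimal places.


d = sqrt(r1^2 + r2^2 - 2*r1*r2*cos(t2-t1))
d = sqrt(5^2 + 12^2 - 2*5*12*cos(345-0)) = 7.2862

7.2862


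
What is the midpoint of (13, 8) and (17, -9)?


Midpoint = ((13+17)/2, (8+-9)/2) = (15, -0.5)

(15, -0.5)


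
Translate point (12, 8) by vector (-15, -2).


Translation: (x+dx, y+dy) = (12+-15, 8+-2) = (-3, 6)

(-3, 6)


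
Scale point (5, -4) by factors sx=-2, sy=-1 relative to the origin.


Scaling: (x*sx, y*sy) = (5*-2, -4*-1) = (-10, 4)

(-10, 4)


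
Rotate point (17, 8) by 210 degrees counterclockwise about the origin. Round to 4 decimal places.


x' = 17*cos(210) - 8*sin(210) = -10.7224
y' = 17*sin(210) + 8*cos(210) = -15.4282

(-10.7224, -15.4282)


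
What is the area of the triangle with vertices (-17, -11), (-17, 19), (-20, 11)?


Area = |x1(y2-y3) + x2(y3-y1) + x3(y1-y2)| / 2
= |-17*(19-11) + -17*(11--11) + -20*(-11-19)| / 2
= 45

45


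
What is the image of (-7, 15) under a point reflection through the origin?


Reflection through origin: (x, y) -> (-x, -y)
(-7, 15) -> (7, -15)

(7, -15)


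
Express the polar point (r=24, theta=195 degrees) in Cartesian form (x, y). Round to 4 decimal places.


x = 24 * cos(195) = -23.1822
y = 24 * sin(195) = -6.2117

(-23.1822, -6.2117)


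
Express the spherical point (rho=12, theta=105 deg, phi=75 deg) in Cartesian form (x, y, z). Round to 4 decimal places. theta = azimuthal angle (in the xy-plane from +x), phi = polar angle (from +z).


x = 12 * sin(75) * cos(105) = -3
y = 12 * sin(75) * sin(105) = 11.1962
z = 12 * cos(75) = 3.1058

(-3, 11.1962, 3.1058)


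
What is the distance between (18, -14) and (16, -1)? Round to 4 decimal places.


d = sqrt((16-18)^2 + (-1--14)^2) = 13.1529

13.1529


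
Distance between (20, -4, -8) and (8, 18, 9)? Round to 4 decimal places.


d = sqrt((8-20)^2 + (18--4)^2 + (9--8)^2) = 30.282

30.282


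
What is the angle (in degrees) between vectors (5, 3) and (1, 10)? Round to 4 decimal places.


dot = 5*1 + 3*10 = 35
|u| = 5.831, |v| = 10.0499
cos(angle) = 0.5973
angle = 53.3257 degrees

53.3257 degrees


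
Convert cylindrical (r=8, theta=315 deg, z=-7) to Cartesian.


x = 8 * cos(315) = 5.6569
y = 8 * sin(315) = -5.6569
z = -7

(5.6569, -5.6569, -7)


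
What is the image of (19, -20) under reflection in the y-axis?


Reflection across y-axis: (x, y) -> (-x, y)
(19, -20) -> (-19, -20)

(-19, -20)


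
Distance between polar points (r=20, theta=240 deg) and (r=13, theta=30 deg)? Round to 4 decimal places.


d = sqrt(r1^2 + r2^2 - 2*r1*r2*cos(t2-t1))
d = sqrt(20^2 + 13^2 - 2*20*13*cos(30-240)) = 31.927

31.927


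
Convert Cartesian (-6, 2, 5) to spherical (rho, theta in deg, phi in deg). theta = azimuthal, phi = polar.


rho = sqrt((-6)^2 + 2^2 + 5^2) = 8.0623
theta = atan2(2, -6) = 161.5651 deg
phi = acos(5/8.0623) = 51.6712 deg

rho = 8.0623, theta = 161.5651 deg, phi = 51.6712 deg


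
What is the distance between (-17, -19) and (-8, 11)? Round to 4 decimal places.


d = sqrt((-8--17)^2 + (11--19)^2) = 31.3209

31.3209


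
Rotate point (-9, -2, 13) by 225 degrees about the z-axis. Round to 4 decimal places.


x' = -9*cos(225) - -2*sin(225) = 4.9497
y' = -9*sin(225) + -2*cos(225) = 7.7782
z' = 13

(4.9497, 7.7782, 13)


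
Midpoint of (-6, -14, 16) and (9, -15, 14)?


Midpoint = ((-6+9)/2, (-14+-15)/2, (16+14)/2) = (1.5, -14.5, 15)

(1.5, -14.5, 15)


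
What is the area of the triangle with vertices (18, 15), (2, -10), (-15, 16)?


Area = |x1(y2-y3) + x2(y3-y1) + x3(y1-y2)| / 2
= |18*(-10-16) + 2*(16-15) + -15*(15--10)| / 2
= 420.5

420.5


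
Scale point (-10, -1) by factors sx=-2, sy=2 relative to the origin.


Scaling: (x*sx, y*sy) = (-10*-2, -1*2) = (20, -2)

(20, -2)


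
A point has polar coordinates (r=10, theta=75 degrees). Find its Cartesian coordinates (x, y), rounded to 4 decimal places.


x = 10 * cos(75) = 2.5882
y = 10 * sin(75) = 9.6593

(2.5882, 9.6593)


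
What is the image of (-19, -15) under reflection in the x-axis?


Reflection across x-axis: (x, y) -> (x, -y)
(-19, -15) -> (-19, 15)

(-19, 15)


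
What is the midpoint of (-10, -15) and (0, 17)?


Midpoint = ((-10+0)/2, (-15+17)/2) = (-5, 1)

(-5, 1)


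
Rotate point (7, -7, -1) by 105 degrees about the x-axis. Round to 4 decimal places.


x' = 7
y' = -7*cos(105) - -1*sin(105) = 2.7777
z' = -7*sin(105) + -1*cos(105) = -6.5027

(7, 2.7777, -6.5027)


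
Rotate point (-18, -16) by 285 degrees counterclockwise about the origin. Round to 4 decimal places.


x' = -18*cos(285) - -16*sin(285) = -20.1136
y' = -18*sin(285) + -16*cos(285) = 13.2456

(-20.1136, 13.2456)


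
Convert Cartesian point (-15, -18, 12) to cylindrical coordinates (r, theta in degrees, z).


r = sqrt((-15)^2 + (-18)^2) = 23.4307
theta = atan2(-18, -15) = 230.1944 deg
z = 12

r = 23.4307, theta = 230.1944 deg, z = 12


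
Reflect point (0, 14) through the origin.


Reflection through origin: (x, y) -> (-x, -y)
(0, 14) -> (0, -14)

(0, -14)


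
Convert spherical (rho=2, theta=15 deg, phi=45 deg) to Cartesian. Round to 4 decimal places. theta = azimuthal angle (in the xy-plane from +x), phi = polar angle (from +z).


x = 2 * sin(45) * cos(15) = 1.366
y = 2 * sin(45) * sin(15) = 0.366
z = 2 * cos(45) = 1.4142

(1.366, 0.366, 1.4142)


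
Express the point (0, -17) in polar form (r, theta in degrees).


r = sqrt(0^2 + (-17)^2) = 17
theta = atan2(-17, 0) = 270 degrees

r = 17, theta = 270 degrees


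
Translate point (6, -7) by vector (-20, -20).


Translation: (x+dx, y+dy) = (6+-20, -7+-20) = (-14, -27)

(-14, -27)


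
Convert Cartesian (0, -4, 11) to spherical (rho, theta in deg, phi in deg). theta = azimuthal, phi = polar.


rho = sqrt(0^2 + (-4)^2 + 11^2) = 11.7047
theta = atan2(-4, 0) = 270 deg
phi = acos(11/11.7047) = 19.9831 deg

rho = 11.7047, theta = 270 deg, phi = 19.9831 deg


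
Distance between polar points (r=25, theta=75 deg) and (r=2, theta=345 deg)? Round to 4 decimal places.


d = sqrt(r1^2 + r2^2 - 2*r1*r2*cos(t2-t1))
d = sqrt(25^2 + 2^2 - 2*25*2*cos(345-75)) = 25.0799

25.0799


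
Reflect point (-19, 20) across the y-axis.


Reflection across y-axis: (x, y) -> (-x, y)
(-19, 20) -> (19, 20)

(19, 20)


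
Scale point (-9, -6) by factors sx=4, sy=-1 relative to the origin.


Scaling: (x*sx, y*sy) = (-9*4, -6*-1) = (-36, 6)

(-36, 6)


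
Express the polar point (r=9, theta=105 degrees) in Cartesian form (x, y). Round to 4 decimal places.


x = 9 * cos(105) = -2.3294
y = 9 * sin(105) = 8.6933

(-2.3294, 8.6933)


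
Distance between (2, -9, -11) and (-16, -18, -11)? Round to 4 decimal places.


d = sqrt((-16-2)^2 + (-18--9)^2 + (-11--11)^2) = 20.1246

20.1246


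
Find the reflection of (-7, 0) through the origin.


Reflection through origin: (x, y) -> (-x, -y)
(-7, 0) -> (7, 0)

(7, 0)


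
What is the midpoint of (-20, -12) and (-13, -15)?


Midpoint = ((-20+-13)/2, (-12+-15)/2) = (-16.5, -13.5)

(-16.5, -13.5)


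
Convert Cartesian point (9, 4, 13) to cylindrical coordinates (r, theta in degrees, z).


r = sqrt(9^2 + 4^2) = 9.8489
theta = atan2(4, 9) = 23.9625 deg
z = 13

r = 9.8489, theta = 23.9625 deg, z = 13


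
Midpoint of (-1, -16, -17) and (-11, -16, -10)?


Midpoint = ((-1+-11)/2, (-16+-16)/2, (-17+-10)/2) = (-6, -16, -13.5)

(-6, -16, -13.5)


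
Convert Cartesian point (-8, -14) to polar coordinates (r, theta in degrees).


r = sqrt((-8)^2 + (-14)^2) = 16.1245
theta = atan2(-14, -8) = 240.2551 degrees

r = 16.1245, theta = 240.2551 degrees


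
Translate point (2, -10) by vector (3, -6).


Translation: (x+dx, y+dy) = (2+3, -10+-6) = (5, -16)

(5, -16)


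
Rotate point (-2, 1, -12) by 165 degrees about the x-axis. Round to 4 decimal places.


x' = -2
y' = 1*cos(165) - -12*sin(165) = 2.1399
z' = 1*sin(165) + -12*cos(165) = 11.8499

(-2, 2.1399, 11.8499)


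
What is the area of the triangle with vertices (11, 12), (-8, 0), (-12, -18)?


Area = |x1(y2-y3) + x2(y3-y1) + x3(y1-y2)| / 2
= |11*(0--18) + -8*(-18-12) + -12*(12-0)| / 2
= 147

147


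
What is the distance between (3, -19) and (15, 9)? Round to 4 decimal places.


d = sqrt((15-3)^2 + (9--19)^2) = 30.4631

30.4631


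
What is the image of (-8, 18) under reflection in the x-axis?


Reflection across x-axis: (x, y) -> (x, -y)
(-8, 18) -> (-8, -18)

(-8, -18)


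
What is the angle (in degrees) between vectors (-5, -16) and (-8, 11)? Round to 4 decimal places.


dot = -5*-8 + -16*11 = -136
|u| = 16.7631, |v| = 13.6015
cos(angle) = -0.5965
angle = 126.6186 degrees

126.6186 degrees


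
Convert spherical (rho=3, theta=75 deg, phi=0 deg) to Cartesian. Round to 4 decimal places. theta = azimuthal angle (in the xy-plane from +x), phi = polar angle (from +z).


x = 3 * sin(0) * cos(75) = 0
y = 3 * sin(0) * sin(75) = 0
z = 3 * cos(0) = 3

(0, 0, 3)


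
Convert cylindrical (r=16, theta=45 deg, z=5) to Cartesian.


x = 16 * cos(45) = 11.3137
y = 16 * sin(45) = 11.3137
z = 5

(11.3137, 11.3137, 5)


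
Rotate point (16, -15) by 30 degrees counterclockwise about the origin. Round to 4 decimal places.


x' = 16*cos(30) - -15*sin(30) = 21.3564
y' = 16*sin(30) + -15*cos(30) = -4.9904

(21.3564, -4.9904)


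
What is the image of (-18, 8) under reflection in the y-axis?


Reflection across y-axis: (x, y) -> (-x, y)
(-18, 8) -> (18, 8)

(18, 8)


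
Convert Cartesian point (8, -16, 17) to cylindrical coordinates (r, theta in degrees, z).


r = sqrt(8^2 + (-16)^2) = 17.8885
theta = atan2(-16, 8) = 296.5651 deg
z = 17

r = 17.8885, theta = 296.5651 deg, z = 17


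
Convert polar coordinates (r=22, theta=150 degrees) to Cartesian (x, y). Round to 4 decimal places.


x = 22 * cos(150) = -19.0526
y = 22 * sin(150) = 11

(-19.0526, 11)


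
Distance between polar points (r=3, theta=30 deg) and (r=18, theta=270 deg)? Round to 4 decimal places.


d = sqrt(r1^2 + r2^2 - 2*r1*r2*cos(t2-t1))
d = sqrt(3^2 + 18^2 - 2*3*18*cos(270-30)) = 19.6723

19.6723


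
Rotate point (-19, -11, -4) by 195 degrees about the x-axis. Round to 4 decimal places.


x' = -19
y' = -11*cos(195) - -4*sin(195) = 9.5899
z' = -11*sin(195) + -4*cos(195) = 6.7107

(-19, 9.5899, 6.7107)


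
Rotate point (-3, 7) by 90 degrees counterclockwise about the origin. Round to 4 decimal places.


x' = -3*cos(90) - 7*sin(90) = -7
y' = -3*sin(90) + 7*cos(90) = -3

(-7, -3)


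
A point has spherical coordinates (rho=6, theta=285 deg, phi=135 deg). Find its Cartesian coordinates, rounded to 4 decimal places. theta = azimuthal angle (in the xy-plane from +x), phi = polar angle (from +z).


x = 6 * sin(135) * cos(285) = 1.0981
y = 6 * sin(135) * sin(285) = -4.0981
z = 6 * cos(135) = -4.2426

(1.0981, -4.0981, -4.2426)


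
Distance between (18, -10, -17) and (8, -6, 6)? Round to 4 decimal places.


d = sqrt((8-18)^2 + (-6--10)^2 + (6--17)^2) = 25.3969

25.3969


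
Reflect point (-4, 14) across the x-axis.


Reflection across x-axis: (x, y) -> (x, -y)
(-4, 14) -> (-4, -14)

(-4, -14)


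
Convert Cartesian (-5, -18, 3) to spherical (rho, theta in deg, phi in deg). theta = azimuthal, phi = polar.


rho = sqrt((-5)^2 + (-18)^2 + 3^2) = 18.9209
theta = atan2(-18, -5) = 254.4759 deg
phi = acos(3/18.9209) = 80.877 deg

rho = 18.9209, theta = 254.4759 deg, phi = 80.877 deg


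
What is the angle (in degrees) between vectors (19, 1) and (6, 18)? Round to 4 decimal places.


dot = 19*6 + 1*18 = 132
|u| = 19.0263, |v| = 18.9737
cos(angle) = 0.3657
angle = 68.5523 degrees

68.5523 degrees


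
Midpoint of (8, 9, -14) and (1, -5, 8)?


Midpoint = ((8+1)/2, (9+-5)/2, (-14+8)/2) = (4.5, 2, -3)

(4.5, 2, -3)


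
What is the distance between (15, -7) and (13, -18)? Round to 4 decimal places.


d = sqrt((13-15)^2 + (-18--7)^2) = 11.1803

11.1803


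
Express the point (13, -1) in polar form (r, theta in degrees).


r = sqrt(13^2 + (-1)^2) = 13.0384
theta = atan2(-1, 13) = 355.6013 degrees

r = 13.0384, theta = 355.6013 degrees


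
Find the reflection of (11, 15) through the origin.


Reflection through origin: (x, y) -> (-x, -y)
(11, 15) -> (-11, -15)

(-11, -15)


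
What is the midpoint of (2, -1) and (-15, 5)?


Midpoint = ((2+-15)/2, (-1+5)/2) = (-6.5, 2)

(-6.5, 2)


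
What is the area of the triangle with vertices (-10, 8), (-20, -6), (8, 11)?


Area = |x1(y2-y3) + x2(y3-y1) + x3(y1-y2)| / 2
= |-10*(-6-11) + -20*(11-8) + 8*(8--6)| / 2
= 111

111


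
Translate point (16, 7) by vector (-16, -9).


Translation: (x+dx, y+dy) = (16+-16, 7+-9) = (0, -2)

(0, -2)


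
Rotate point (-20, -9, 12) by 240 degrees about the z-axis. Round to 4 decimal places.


x' = -20*cos(240) - -9*sin(240) = 2.2058
y' = -20*sin(240) + -9*cos(240) = 21.8205
z' = 12

(2.2058, 21.8205, 12)


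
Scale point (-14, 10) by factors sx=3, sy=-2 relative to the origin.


Scaling: (x*sx, y*sy) = (-14*3, 10*-2) = (-42, -20)

(-42, -20)


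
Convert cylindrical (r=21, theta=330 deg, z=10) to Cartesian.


x = 21 * cos(330) = 18.1865
y = 21 * sin(330) = -10.5
z = 10

(18.1865, -10.5, 10)


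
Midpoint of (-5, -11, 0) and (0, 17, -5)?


Midpoint = ((-5+0)/2, (-11+17)/2, (0+-5)/2) = (-2.5, 3, -2.5)

(-2.5, 3, -2.5)


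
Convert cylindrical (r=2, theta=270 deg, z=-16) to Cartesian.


x = 2 * cos(270) = 0
y = 2 * sin(270) = -2
z = -16

(0, -2, -16)


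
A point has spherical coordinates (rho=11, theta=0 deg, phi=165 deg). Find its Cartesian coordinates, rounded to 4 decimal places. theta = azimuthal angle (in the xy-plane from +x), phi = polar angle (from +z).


x = 11 * sin(165) * cos(0) = 2.847
y = 11 * sin(165) * sin(0) = 0
z = 11 * cos(165) = -10.6252

(2.847, 0, -10.6252)


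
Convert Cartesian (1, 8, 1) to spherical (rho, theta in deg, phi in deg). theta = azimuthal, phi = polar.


rho = sqrt(1^2 + 8^2 + 1^2) = 8.124
theta = atan2(8, 1) = 82.875 deg
phi = acos(1/8.124) = 82.9294 deg

rho = 8.124, theta = 82.875 deg, phi = 82.9294 deg


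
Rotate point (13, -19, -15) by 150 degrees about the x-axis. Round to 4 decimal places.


x' = 13
y' = -19*cos(150) - -15*sin(150) = 23.9545
z' = -19*sin(150) + -15*cos(150) = 3.4904

(13, 23.9545, 3.4904)


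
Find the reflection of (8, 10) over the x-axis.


Reflection across x-axis: (x, y) -> (x, -y)
(8, 10) -> (8, -10)

(8, -10)


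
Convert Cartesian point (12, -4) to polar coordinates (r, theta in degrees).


r = sqrt(12^2 + (-4)^2) = 12.6491
theta = atan2(-4, 12) = 341.5651 degrees

r = 12.6491, theta = 341.5651 degrees


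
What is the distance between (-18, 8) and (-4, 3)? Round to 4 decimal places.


d = sqrt((-4--18)^2 + (3-8)^2) = 14.8661

14.8661


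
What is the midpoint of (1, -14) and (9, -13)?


Midpoint = ((1+9)/2, (-14+-13)/2) = (5, -13.5)

(5, -13.5)


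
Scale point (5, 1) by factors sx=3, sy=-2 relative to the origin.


Scaling: (x*sx, y*sy) = (5*3, 1*-2) = (15, -2)

(15, -2)


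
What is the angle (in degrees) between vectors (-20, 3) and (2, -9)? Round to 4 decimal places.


dot = -20*2 + 3*-9 = -67
|u| = 20.2237, |v| = 9.2195
cos(angle) = -0.3593
angle = 111.0596 degrees

111.0596 degrees


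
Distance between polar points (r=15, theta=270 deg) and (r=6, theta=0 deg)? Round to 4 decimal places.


d = sqrt(r1^2 + r2^2 - 2*r1*r2*cos(t2-t1))
d = sqrt(15^2 + 6^2 - 2*15*6*cos(0-270)) = 16.1555

16.1555


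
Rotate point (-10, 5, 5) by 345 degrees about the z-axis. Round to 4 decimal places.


x' = -10*cos(345) - 5*sin(345) = -8.3652
y' = -10*sin(345) + 5*cos(345) = 7.4178
z' = 5

(-8.3652, 7.4178, 5)


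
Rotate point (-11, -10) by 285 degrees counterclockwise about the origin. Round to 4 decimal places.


x' = -11*cos(285) - -10*sin(285) = -12.5063
y' = -11*sin(285) + -10*cos(285) = 8.037

(-12.5063, 8.037)


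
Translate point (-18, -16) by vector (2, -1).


Translation: (x+dx, y+dy) = (-18+2, -16+-1) = (-16, -17)

(-16, -17)


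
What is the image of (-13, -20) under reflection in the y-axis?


Reflection across y-axis: (x, y) -> (-x, y)
(-13, -20) -> (13, -20)

(13, -20)


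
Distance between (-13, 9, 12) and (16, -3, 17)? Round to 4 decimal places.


d = sqrt((16--13)^2 + (-3-9)^2 + (17-12)^2) = 31.7805

31.7805


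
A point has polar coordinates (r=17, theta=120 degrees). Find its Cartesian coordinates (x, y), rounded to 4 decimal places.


x = 17 * cos(120) = -8.5
y = 17 * sin(120) = 14.7224

(-8.5, 14.7224)


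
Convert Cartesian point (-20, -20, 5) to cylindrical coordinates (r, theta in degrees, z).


r = sqrt((-20)^2 + (-20)^2) = 28.2843
theta = atan2(-20, -20) = 225 deg
z = 5

r = 28.2843, theta = 225 deg, z = 5


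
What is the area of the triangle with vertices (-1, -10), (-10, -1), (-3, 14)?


Area = |x1(y2-y3) + x2(y3-y1) + x3(y1-y2)| / 2
= |-1*(-1-14) + -10*(14--10) + -3*(-10--1)| / 2
= 99

99


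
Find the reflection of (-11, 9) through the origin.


Reflection through origin: (x, y) -> (-x, -y)
(-11, 9) -> (11, -9)

(11, -9)


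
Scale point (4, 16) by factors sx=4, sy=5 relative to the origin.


Scaling: (x*sx, y*sy) = (4*4, 16*5) = (16, 80)

(16, 80)


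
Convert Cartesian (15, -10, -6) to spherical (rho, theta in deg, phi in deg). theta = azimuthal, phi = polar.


rho = sqrt(15^2 + (-10)^2 + (-6)^2) = 19
theta = atan2(-10, 15) = 326.3099 deg
phi = acos(-6/19) = 108.4085 deg

rho = 19, theta = 326.3099 deg, phi = 108.4085 deg


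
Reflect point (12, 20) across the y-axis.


Reflection across y-axis: (x, y) -> (-x, y)
(12, 20) -> (-12, 20)

(-12, 20)


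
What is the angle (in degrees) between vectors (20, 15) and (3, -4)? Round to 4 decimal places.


dot = 20*3 + 15*-4 = 0
|u| = 25, |v| = 5
cos(angle) = 0
angle = 90 degrees

90 degrees


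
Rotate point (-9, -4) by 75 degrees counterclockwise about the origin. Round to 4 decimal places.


x' = -9*cos(75) - -4*sin(75) = 1.5343
y' = -9*sin(75) + -4*cos(75) = -9.7286

(1.5343, -9.7286)


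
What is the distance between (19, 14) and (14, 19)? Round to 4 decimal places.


d = sqrt((14-19)^2 + (19-14)^2) = 7.0711

7.0711


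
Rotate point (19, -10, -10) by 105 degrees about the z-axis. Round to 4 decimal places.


x' = 19*cos(105) - -10*sin(105) = 4.7417
y' = 19*sin(105) + -10*cos(105) = 20.9408
z' = -10

(4.7417, 20.9408, -10)


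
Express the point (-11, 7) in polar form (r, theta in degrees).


r = sqrt((-11)^2 + 7^2) = 13.0384
theta = atan2(7, -11) = 147.5288 degrees

r = 13.0384, theta = 147.5288 degrees


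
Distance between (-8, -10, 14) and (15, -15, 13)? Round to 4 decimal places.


d = sqrt((15--8)^2 + (-15--10)^2 + (13-14)^2) = 23.5584

23.5584


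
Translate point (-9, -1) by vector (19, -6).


Translation: (x+dx, y+dy) = (-9+19, -1+-6) = (10, -7)

(10, -7)


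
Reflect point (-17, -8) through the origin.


Reflection through origin: (x, y) -> (-x, -y)
(-17, -8) -> (17, 8)

(17, 8)


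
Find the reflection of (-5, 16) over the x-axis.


Reflection across x-axis: (x, y) -> (x, -y)
(-5, 16) -> (-5, -16)

(-5, -16)


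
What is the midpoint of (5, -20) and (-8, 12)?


Midpoint = ((5+-8)/2, (-20+12)/2) = (-1.5, -4)

(-1.5, -4)


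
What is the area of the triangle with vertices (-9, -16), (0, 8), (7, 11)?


Area = |x1(y2-y3) + x2(y3-y1) + x3(y1-y2)| / 2
= |-9*(8-11) + 0*(11--16) + 7*(-16-8)| / 2
= 70.5

70.5


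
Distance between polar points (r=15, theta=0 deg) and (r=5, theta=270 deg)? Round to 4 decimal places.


d = sqrt(r1^2 + r2^2 - 2*r1*r2*cos(t2-t1))
d = sqrt(15^2 + 5^2 - 2*15*5*cos(270-0)) = 15.8114

15.8114


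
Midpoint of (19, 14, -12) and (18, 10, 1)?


Midpoint = ((19+18)/2, (14+10)/2, (-12+1)/2) = (18.5, 12, -5.5)

(18.5, 12, -5.5)


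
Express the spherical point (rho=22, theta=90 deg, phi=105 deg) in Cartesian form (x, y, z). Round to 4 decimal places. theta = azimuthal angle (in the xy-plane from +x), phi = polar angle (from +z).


x = 22 * sin(105) * cos(90) = 0
y = 22 * sin(105) * sin(90) = 21.2504
z = 22 * cos(105) = -5.694

(0, 21.2504, -5.694)


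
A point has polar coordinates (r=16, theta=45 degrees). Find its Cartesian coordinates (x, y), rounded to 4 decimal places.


x = 16 * cos(45) = 11.3137
y = 16 * sin(45) = 11.3137

(11.3137, 11.3137)


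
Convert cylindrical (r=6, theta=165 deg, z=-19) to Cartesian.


x = 6 * cos(165) = -5.7956
y = 6 * sin(165) = 1.5529
z = -19

(-5.7956, 1.5529, -19)


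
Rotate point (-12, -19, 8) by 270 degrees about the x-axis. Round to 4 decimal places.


x' = -12
y' = -19*cos(270) - 8*sin(270) = 8
z' = -19*sin(270) + 8*cos(270) = 19

(-12, 8, 19)


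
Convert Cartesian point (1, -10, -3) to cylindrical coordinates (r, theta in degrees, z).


r = sqrt(1^2 + (-10)^2) = 10.0499
theta = atan2(-10, 1) = 275.7106 deg
z = -3

r = 10.0499, theta = 275.7106 deg, z = -3


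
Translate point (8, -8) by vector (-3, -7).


Translation: (x+dx, y+dy) = (8+-3, -8+-7) = (5, -15)

(5, -15)


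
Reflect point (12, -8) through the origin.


Reflection through origin: (x, y) -> (-x, -y)
(12, -8) -> (-12, 8)

(-12, 8)


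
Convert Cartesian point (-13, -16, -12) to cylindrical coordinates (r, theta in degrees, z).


r = sqrt((-13)^2 + (-16)^2) = 20.6155
theta = atan2(-16, -13) = 230.9061 deg
z = -12

r = 20.6155, theta = 230.9061 deg, z = -12


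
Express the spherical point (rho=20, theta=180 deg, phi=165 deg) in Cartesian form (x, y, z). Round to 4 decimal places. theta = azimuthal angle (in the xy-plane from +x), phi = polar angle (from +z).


x = 20 * sin(165) * cos(180) = -5.1764
y = 20 * sin(165) * sin(180) = 0
z = 20 * cos(165) = -19.3185

(-5.1764, 0, -19.3185)


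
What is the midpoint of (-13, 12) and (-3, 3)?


Midpoint = ((-13+-3)/2, (12+3)/2) = (-8, 7.5)

(-8, 7.5)


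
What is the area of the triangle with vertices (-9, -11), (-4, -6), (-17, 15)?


Area = |x1(y2-y3) + x2(y3-y1) + x3(y1-y2)| / 2
= |-9*(-6-15) + -4*(15--11) + -17*(-11--6)| / 2
= 85

85


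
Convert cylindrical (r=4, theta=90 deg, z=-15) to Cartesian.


x = 4 * cos(90) = 0
y = 4 * sin(90) = 4
z = -15

(0, 4, -15)


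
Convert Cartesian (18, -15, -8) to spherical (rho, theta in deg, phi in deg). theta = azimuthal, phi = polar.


rho = sqrt(18^2 + (-15)^2 + (-8)^2) = 24.7588
theta = atan2(-15, 18) = 320.1944 deg
phi = acos(-8/24.7588) = 108.8515 deg

rho = 24.7588, theta = 320.1944 deg, phi = 108.8515 deg


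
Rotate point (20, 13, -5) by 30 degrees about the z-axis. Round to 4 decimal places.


x' = 20*cos(30) - 13*sin(30) = 10.8205
y' = 20*sin(30) + 13*cos(30) = 21.2583
z' = -5

(10.8205, 21.2583, -5)


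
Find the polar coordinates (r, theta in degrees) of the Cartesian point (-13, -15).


r = sqrt((-13)^2 + (-15)^2) = 19.8494
theta = atan2(-15, -13) = 229.0856 degrees

r = 19.8494, theta = 229.0856 degrees


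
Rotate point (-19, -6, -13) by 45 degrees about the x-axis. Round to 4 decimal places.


x' = -19
y' = -6*cos(45) - -13*sin(45) = 4.9497
z' = -6*sin(45) + -13*cos(45) = -13.435

(-19, 4.9497, -13.435)


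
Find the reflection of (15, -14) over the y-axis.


Reflection across y-axis: (x, y) -> (-x, y)
(15, -14) -> (-15, -14)

(-15, -14)


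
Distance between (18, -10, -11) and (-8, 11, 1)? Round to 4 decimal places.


d = sqrt((-8-18)^2 + (11--10)^2 + (1--11)^2) = 35.5106

35.5106


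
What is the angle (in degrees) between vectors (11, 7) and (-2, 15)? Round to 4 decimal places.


dot = 11*-2 + 7*15 = 83
|u| = 13.0384, |v| = 15.1327
cos(angle) = 0.4207
angle = 65.1235 degrees

65.1235 degrees


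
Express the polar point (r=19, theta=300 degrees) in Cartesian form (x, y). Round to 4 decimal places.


x = 19 * cos(300) = 9.5
y = 19 * sin(300) = -16.4545

(9.5, -16.4545)


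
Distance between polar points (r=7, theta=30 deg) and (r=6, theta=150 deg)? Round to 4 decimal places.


d = sqrt(r1^2 + r2^2 - 2*r1*r2*cos(t2-t1))
d = sqrt(7^2 + 6^2 - 2*7*6*cos(150-30)) = 11.2694

11.2694


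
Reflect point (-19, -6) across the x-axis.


Reflection across x-axis: (x, y) -> (x, -y)
(-19, -6) -> (-19, 6)

(-19, 6)


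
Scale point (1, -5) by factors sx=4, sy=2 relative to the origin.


Scaling: (x*sx, y*sy) = (1*4, -5*2) = (4, -10)

(4, -10)


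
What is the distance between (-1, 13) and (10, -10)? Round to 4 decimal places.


d = sqrt((10--1)^2 + (-10-13)^2) = 25.4951

25.4951


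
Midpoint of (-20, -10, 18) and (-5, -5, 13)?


Midpoint = ((-20+-5)/2, (-10+-5)/2, (18+13)/2) = (-12.5, -7.5, 15.5)

(-12.5, -7.5, 15.5)


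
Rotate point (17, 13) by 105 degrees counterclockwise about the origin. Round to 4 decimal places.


x' = 17*cos(105) - 13*sin(105) = -16.957
y' = 17*sin(105) + 13*cos(105) = 13.0561

(-16.957, 13.0561)


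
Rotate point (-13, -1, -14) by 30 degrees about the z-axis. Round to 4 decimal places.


x' = -13*cos(30) - -1*sin(30) = -10.7583
y' = -13*sin(30) + -1*cos(30) = -7.366
z' = -14

(-10.7583, -7.366, -14)


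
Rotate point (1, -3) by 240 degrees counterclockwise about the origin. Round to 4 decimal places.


x' = 1*cos(240) - -3*sin(240) = -3.0981
y' = 1*sin(240) + -3*cos(240) = 0.634

(-3.0981, 0.634)


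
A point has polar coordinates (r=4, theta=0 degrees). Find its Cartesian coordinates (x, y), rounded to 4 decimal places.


x = 4 * cos(0) = 4
y = 4 * sin(0) = 0

(4, 0)


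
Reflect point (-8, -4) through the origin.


Reflection through origin: (x, y) -> (-x, -y)
(-8, -4) -> (8, 4)

(8, 4)


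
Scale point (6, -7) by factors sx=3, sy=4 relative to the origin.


Scaling: (x*sx, y*sy) = (6*3, -7*4) = (18, -28)

(18, -28)


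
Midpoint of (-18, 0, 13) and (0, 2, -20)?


Midpoint = ((-18+0)/2, (0+2)/2, (13+-20)/2) = (-9, 1, -3.5)

(-9, 1, -3.5)


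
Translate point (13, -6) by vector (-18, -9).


Translation: (x+dx, y+dy) = (13+-18, -6+-9) = (-5, -15)

(-5, -15)


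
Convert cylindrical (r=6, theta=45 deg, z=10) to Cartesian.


x = 6 * cos(45) = 4.2426
y = 6 * sin(45) = 4.2426
z = 10

(4.2426, 4.2426, 10)


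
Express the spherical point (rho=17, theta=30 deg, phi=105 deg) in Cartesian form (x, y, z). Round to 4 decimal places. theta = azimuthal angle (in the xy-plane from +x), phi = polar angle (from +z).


x = 17 * sin(105) * cos(30) = 14.2208
y = 17 * sin(105) * sin(30) = 8.2104
z = 17 * cos(105) = -4.3999

(14.2208, 8.2104, -4.3999)


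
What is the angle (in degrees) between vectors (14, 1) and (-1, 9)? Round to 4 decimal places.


dot = 14*-1 + 1*9 = -5
|u| = 14.0357, |v| = 9.0554
cos(angle) = -0.0393
angle = 92.2546 degrees

92.2546 degrees


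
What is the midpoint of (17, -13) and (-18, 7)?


Midpoint = ((17+-18)/2, (-13+7)/2) = (-0.5, -3)

(-0.5, -3)


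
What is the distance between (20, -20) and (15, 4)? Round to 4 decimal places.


d = sqrt((15-20)^2 + (4--20)^2) = 24.5153

24.5153


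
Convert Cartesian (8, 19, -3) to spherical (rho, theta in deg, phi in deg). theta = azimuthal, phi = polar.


rho = sqrt(8^2 + 19^2 + (-3)^2) = 20.8327
theta = atan2(19, 8) = 67.1663 deg
phi = acos(-3/20.8327) = 98.2796 deg

rho = 20.8327, theta = 67.1663 deg, phi = 98.2796 deg


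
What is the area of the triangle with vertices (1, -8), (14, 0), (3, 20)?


Area = |x1(y2-y3) + x2(y3-y1) + x3(y1-y2)| / 2
= |1*(0-20) + 14*(20--8) + 3*(-8-0)| / 2
= 174

174


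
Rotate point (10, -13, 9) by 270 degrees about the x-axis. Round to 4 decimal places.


x' = 10
y' = -13*cos(270) - 9*sin(270) = 9
z' = -13*sin(270) + 9*cos(270) = 13

(10, 9, 13)


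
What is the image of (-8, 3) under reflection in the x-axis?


Reflection across x-axis: (x, y) -> (x, -y)
(-8, 3) -> (-8, -3)

(-8, -3)


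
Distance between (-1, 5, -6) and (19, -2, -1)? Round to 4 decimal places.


d = sqrt((19--1)^2 + (-2-5)^2 + (-1--6)^2) = 21.7715

21.7715


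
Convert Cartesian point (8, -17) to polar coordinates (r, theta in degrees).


r = sqrt(8^2 + (-17)^2) = 18.7883
theta = atan2(-17, 8) = 295.2011 degrees

r = 18.7883, theta = 295.2011 degrees


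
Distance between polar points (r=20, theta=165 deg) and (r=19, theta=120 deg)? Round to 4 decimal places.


d = sqrt(r1^2 + r2^2 - 2*r1*r2*cos(t2-t1))
d = sqrt(20^2 + 19^2 - 2*20*19*cos(120-165)) = 14.9532

14.9532


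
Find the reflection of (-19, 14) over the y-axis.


Reflection across y-axis: (x, y) -> (-x, y)
(-19, 14) -> (19, 14)

(19, 14)


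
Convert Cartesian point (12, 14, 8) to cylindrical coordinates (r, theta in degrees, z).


r = sqrt(12^2 + 14^2) = 18.4391
theta = atan2(14, 12) = 49.3987 deg
z = 8

r = 18.4391, theta = 49.3987 deg, z = 8


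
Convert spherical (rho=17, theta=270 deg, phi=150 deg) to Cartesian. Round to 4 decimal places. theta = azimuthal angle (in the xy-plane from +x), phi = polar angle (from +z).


x = 17 * sin(150) * cos(270) = 0
y = 17 * sin(150) * sin(270) = -8.5
z = 17 * cos(150) = -14.7224

(0, -8.5, -14.7224)


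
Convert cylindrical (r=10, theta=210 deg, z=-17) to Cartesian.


x = 10 * cos(210) = -8.6603
y = 10 * sin(210) = -5
z = -17

(-8.6603, -5, -17)


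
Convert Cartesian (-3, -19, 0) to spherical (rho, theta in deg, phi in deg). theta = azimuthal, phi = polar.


rho = sqrt((-3)^2 + (-19)^2 + 0^2) = 19.2354
theta = atan2(-19, -3) = 261.0274 deg
phi = acos(0/19.2354) = 90 deg

rho = 19.2354, theta = 261.0274 deg, phi = 90 deg


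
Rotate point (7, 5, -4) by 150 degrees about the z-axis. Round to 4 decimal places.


x' = 7*cos(150) - 5*sin(150) = -8.5622
y' = 7*sin(150) + 5*cos(150) = -0.8301
z' = -4

(-8.5622, -0.8301, -4)


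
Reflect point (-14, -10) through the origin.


Reflection through origin: (x, y) -> (-x, -y)
(-14, -10) -> (14, 10)

(14, 10)


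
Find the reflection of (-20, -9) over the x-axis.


Reflection across x-axis: (x, y) -> (x, -y)
(-20, -9) -> (-20, 9)

(-20, 9)


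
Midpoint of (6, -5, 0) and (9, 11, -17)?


Midpoint = ((6+9)/2, (-5+11)/2, (0+-17)/2) = (7.5, 3, -8.5)

(7.5, 3, -8.5)


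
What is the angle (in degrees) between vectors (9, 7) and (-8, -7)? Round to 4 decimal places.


dot = 9*-8 + 7*-7 = -121
|u| = 11.4018, |v| = 10.6301
cos(angle) = -0.9983
angle = 176.6891 degrees

176.6891 degrees


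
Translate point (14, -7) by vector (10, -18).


Translation: (x+dx, y+dy) = (14+10, -7+-18) = (24, -25)

(24, -25)


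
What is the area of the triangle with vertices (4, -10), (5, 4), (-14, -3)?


Area = |x1(y2-y3) + x2(y3-y1) + x3(y1-y2)| / 2
= |4*(4--3) + 5*(-3--10) + -14*(-10-4)| / 2
= 129.5

129.5


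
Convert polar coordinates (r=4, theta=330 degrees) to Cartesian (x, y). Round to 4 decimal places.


x = 4 * cos(330) = 3.4641
y = 4 * sin(330) = -2

(3.4641, -2)


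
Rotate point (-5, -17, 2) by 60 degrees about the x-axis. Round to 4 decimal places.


x' = -5
y' = -17*cos(60) - 2*sin(60) = -10.2321
z' = -17*sin(60) + 2*cos(60) = -13.7224

(-5, -10.2321, -13.7224)


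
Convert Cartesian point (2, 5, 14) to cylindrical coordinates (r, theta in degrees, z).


r = sqrt(2^2 + 5^2) = 5.3852
theta = atan2(5, 2) = 68.1986 deg
z = 14

r = 5.3852, theta = 68.1986 deg, z = 14


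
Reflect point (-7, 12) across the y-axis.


Reflection across y-axis: (x, y) -> (-x, y)
(-7, 12) -> (7, 12)

(7, 12)


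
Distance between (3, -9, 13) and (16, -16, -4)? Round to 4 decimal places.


d = sqrt((16-3)^2 + (-16--9)^2 + (-4-13)^2) = 22.5167

22.5167


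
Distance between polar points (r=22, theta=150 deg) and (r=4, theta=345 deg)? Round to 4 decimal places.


d = sqrt(r1^2 + r2^2 - 2*r1*r2*cos(t2-t1))
d = sqrt(22^2 + 4^2 - 2*22*4*cos(345-150)) = 25.8844

25.8844


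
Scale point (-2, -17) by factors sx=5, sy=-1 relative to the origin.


Scaling: (x*sx, y*sy) = (-2*5, -17*-1) = (-10, 17)

(-10, 17)


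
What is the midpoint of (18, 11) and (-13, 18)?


Midpoint = ((18+-13)/2, (11+18)/2) = (2.5, 14.5)

(2.5, 14.5)


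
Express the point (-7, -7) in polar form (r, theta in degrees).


r = sqrt((-7)^2 + (-7)^2) = 9.8995
theta = atan2(-7, -7) = 225 degrees

r = 9.8995, theta = 225 degrees


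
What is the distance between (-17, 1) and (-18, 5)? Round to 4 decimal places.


d = sqrt((-18--17)^2 + (5-1)^2) = 4.1231

4.1231


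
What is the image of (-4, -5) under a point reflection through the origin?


Reflection through origin: (x, y) -> (-x, -y)
(-4, -5) -> (4, 5)

(4, 5)


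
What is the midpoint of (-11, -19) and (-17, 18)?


Midpoint = ((-11+-17)/2, (-19+18)/2) = (-14, -0.5)

(-14, -0.5)


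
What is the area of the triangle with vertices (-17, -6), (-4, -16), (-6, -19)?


Area = |x1(y2-y3) + x2(y3-y1) + x3(y1-y2)| / 2
= |-17*(-16--19) + -4*(-19--6) + -6*(-6--16)| / 2
= 29.5

29.5


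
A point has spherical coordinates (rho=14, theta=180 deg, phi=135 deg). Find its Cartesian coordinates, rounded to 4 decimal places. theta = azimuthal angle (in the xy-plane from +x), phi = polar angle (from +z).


x = 14 * sin(135) * cos(180) = -9.8995
y = 14 * sin(135) * sin(180) = 0
z = 14 * cos(135) = -9.8995

(-9.8995, 0, -9.8995)


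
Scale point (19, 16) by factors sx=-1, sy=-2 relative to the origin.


Scaling: (x*sx, y*sy) = (19*-1, 16*-2) = (-19, -32)

(-19, -32)


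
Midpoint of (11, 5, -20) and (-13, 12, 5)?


Midpoint = ((11+-13)/2, (5+12)/2, (-20+5)/2) = (-1, 8.5, -7.5)

(-1, 8.5, -7.5)


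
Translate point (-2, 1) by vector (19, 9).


Translation: (x+dx, y+dy) = (-2+19, 1+9) = (17, 10)

(17, 10)


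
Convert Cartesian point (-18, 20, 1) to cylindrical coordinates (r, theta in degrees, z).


r = sqrt((-18)^2 + 20^2) = 26.9072
theta = atan2(20, -18) = 131.9872 deg
z = 1

r = 26.9072, theta = 131.9872 deg, z = 1


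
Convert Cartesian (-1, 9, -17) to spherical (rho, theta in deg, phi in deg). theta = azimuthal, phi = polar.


rho = sqrt((-1)^2 + 9^2 + (-17)^2) = 19.2614
theta = atan2(9, -1) = 96.3402 deg
phi = acos(-17/19.2614) = 151.9571 deg

rho = 19.2614, theta = 96.3402 deg, phi = 151.9571 deg


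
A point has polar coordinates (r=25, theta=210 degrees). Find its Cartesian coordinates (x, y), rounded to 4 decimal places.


x = 25 * cos(210) = -21.6506
y = 25 * sin(210) = -12.5

(-21.6506, -12.5)


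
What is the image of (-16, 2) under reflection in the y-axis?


Reflection across y-axis: (x, y) -> (-x, y)
(-16, 2) -> (16, 2)

(16, 2)


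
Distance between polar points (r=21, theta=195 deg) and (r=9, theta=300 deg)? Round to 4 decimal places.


d = sqrt(r1^2 + r2^2 - 2*r1*r2*cos(t2-t1))
d = sqrt(21^2 + 9^2 - 2*21*9*cos(300-195)) = 24.8965

24.8965


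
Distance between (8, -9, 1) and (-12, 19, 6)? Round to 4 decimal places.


d = sqrt((-12-8)^2 + (19--9)^2 + (6-1)^2) = 34.7707

34.7707


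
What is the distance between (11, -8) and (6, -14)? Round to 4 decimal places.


d = sqrt((6-11)^2 + (-14--8)^2) = 7.8102

7.8102
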